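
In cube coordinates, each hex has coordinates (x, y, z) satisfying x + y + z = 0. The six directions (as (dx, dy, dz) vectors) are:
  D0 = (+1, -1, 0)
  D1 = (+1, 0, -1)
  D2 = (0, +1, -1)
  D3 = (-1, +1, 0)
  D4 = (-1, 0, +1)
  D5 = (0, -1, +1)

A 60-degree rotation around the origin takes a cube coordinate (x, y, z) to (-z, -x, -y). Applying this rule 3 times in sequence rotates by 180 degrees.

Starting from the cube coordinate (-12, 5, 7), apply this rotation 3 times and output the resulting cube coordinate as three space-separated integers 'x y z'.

Answer: 12 -5 -7

Derivation:
Start: (-12, 5, 7)
Step 1: (-12, 5, 7) -> (-(7), -(-12), -(5)) = (-7, 12, -5)
Step 2: (-7, 12, -5) -> (-(-5), -(-7), -(12)) = (5, 7, -12)
Step 3: (5, 7, -12) -> (-(-12), -(5), -(7)) = (12, -5, -7)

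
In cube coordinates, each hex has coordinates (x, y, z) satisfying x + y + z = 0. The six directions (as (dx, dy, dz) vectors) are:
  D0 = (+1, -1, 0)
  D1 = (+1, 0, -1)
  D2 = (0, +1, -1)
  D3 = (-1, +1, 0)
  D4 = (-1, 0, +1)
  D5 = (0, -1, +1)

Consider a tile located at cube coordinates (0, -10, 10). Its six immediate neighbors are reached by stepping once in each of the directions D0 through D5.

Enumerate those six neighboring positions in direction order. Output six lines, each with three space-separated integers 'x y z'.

Answer: 1 -11 10
1 -10 9
0 -9 9
-1 -9 10
-1 -10 11
0 -11 11

Derivation:
Center: (0, -10, 10). Add each direction:
  D0: (0, -10, 10) + (1, -1, 0) = (1, -11, 10)
  D1: (0, -10, 10) + (1, 0, -1) = (1, -10, 9)
  D2: (0, -10, 10) + (0, 1, -1) = (0, -9, 9)
  D3: (0, -10, 10) + (-1, 1, 0) = (-1, -9, 10)
  D4: (0, -10, 10) + (-1, 0, 1) = (-1, -10, 11)
  D5: (0, -10, 10) + (0, -1, 1) = (0, -11, 11)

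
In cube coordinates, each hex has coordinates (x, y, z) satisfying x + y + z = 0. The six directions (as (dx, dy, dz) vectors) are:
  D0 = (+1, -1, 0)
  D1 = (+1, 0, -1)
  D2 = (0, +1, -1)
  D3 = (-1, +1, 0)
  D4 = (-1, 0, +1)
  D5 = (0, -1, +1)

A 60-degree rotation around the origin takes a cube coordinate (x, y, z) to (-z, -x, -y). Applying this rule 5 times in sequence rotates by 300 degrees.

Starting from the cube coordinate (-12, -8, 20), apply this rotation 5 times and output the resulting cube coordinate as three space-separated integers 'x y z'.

Start: (-12, -8, 20)
Step 1: (-12, -8, 20) -> (-(20), -(-12), -(-8)) = (-20, 12, 8)
Step 2: (-20, 12, 8) -> (-(8), -(-20), -(12)) = (-8, 20, -12)
Step 3: (-8, 20, -12) -> (-(-12), -(-8), -(20)) = (12, 8, -20)
Step 4: (12, 8, -20) -> (-(-20), -(12), -(8)) = (20, -12, -8)
Step 5: (20, -12, -8) -> (-(-8), -(20), -(-12)) = (8, -20, 12)

Answer: 8 -20 12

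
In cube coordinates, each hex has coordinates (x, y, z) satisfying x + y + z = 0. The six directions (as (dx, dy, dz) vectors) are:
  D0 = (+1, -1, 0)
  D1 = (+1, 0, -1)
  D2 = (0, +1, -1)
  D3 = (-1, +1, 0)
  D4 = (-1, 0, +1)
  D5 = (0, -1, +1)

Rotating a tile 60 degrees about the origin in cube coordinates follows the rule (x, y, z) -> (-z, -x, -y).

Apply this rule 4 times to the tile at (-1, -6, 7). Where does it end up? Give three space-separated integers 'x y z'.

Start: (-1, -6, 7)
Step 1: (-1, -6, 7) -> (-(7), -(-1), -(-6)) = (-7, 1, 6)
Step 2: (-7, 1, 6) -> (-(6), -(-7), -(1)) = (-6, 7, -1)
Step 3: (-6, 7, -1) -> (-(-1), -(-6), -(7)) = (1, 6, -7)
Step 4: (1, 6, -7) -> (-(-7), -(1), -(6)) = (7, -1, -6)

Answer: 7 -1 -6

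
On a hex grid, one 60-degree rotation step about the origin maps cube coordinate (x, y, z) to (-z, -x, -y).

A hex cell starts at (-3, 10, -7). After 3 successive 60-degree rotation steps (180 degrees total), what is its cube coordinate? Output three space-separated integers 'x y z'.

Start: (-3, 10, -7)
Step 1: (-3, 10, -7) -> (-(-7), -(-3), -(10)) = (7, 3, -10)
Step 2: (7, 3, -10) -> (-(-10), -(7), -(3)) = (10, -7, -3)
Step 3: (10, -7, -3) -> (-(-3), -(10), -(-7)) = (3, -10, 7)

Answer: 3 -10 7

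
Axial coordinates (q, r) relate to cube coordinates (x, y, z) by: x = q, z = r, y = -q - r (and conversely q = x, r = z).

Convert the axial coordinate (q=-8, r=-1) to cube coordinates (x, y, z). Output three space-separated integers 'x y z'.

Answer: -8 9 -1

Derivation:
x = q = -8
z = r = -1
y = -x - z = -(-8) - (-1) = 9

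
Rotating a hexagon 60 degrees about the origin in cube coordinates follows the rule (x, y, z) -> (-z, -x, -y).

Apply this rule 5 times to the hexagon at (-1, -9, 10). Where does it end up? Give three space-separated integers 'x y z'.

Start: (-1, -9, 10)
Step 1: (-1, -9, 10) -> (-(10), -(-1), -(-9)) = (-10, 1, 9)
Step 2: (-10, 1, 9) -> (-(9), -(-10), -(1)) = (-9, 10, -1)
Step 3: (-9, 10, -1) -> (-(-1), -(-9), -(10)) = (1, 9, -10)
Step 4: (1, 9, -10) -> (-(-10), -(1), -(9)) = (10, -1, -9)
Step 5: (10, -1, -9) -> (-(-9), -(10), -(-1)) = (9, -10, 1)

Answer: 9 -10 1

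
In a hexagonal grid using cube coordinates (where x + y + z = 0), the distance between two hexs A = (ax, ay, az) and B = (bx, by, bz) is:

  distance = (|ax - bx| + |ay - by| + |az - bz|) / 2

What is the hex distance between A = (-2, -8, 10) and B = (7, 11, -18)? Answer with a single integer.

|ax - bx| = |-2 - 7| = 9
|ay - by| = |-8 - 11| = 19
|az - bz| = |10 - (-18)| = 28
distance = (9 + 19 + 28) / 2 = 56 / 2 = 28

Answer: 28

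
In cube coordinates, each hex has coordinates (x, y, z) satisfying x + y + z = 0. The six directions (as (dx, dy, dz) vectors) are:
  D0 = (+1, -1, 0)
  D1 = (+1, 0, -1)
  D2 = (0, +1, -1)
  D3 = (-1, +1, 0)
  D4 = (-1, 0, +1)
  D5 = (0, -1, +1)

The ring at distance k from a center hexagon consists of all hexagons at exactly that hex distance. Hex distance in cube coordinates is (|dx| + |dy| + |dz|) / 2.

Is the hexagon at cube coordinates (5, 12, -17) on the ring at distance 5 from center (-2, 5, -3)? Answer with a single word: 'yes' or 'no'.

Answer: no

Derivation:
|px - cx| = |5 - (-2)| = 7
|py - cy| = |12 - 5| = 7
|pz - cz| = |-17 - (-3)| = 14
distance = (7+7+14)/2 = 28/2 = 14
radius = 5; distance != radius -> no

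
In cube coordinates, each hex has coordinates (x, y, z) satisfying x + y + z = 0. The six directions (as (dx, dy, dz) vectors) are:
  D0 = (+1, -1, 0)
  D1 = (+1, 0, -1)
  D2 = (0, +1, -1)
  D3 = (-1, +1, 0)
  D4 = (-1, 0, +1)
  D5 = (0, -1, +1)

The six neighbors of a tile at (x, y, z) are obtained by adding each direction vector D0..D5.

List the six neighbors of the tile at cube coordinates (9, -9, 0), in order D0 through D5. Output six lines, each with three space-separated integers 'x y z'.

Center: (9, -9, 0). Add each direction:
  D0: (9, -9, 0) + (1, -1, 0) = (10, -10, 0)
  D1: (9, -9, 0) + (1, 0, -1) = (10, -9, -1)
  D2: (9, -9, 0) + (0, 1, -1) = (9, -8, -1)
  D3: (9, -9, 0) + (-1, 1, 0) = (8, -8, 0)
  D4: (9, -9, 0) + (-1, 0, 1) = (8, -9, 1)
  D5: (9, -9, 0) + (0, -1, 1) = (9, -10, 1)

Answer: 10 -10 0
10 -9 -1
9 -8 -1
8 -8 0
8 -9 1
9 -10 1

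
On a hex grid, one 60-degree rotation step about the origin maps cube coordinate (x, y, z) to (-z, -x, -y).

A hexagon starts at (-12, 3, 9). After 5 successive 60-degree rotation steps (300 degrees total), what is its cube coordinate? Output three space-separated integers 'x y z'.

Answer: -3 -9 12

Derivation:
Start: (-12, 3, 9)
Step 1: (-12, 3, 9) -> (-(9), -(-12), -(3)) = (-9, 12, -3)
Step 2: (-9, 12, -3) -> (-(-3), -(-9), -(12)) = (3, 9, -12)
Step 3: (3, 9, -12) -> (-(-12), -(3), -(9)) = (12, -3, -9)
Step 4: (12, -3, -9) -> (-(-9), -(12), -(-3)) = (9, -12, 3)
Step 5: (9, -12, 3) -> (-(3), -(9), -(-12)) = (-3, -9, 12)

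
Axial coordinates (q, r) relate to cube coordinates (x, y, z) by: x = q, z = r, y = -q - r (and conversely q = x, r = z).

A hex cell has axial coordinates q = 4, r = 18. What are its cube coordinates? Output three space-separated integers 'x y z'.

x = q = 4
z = r = 18
y = -x - z = -(4) - (18) = -22

Answer: 4 -22 18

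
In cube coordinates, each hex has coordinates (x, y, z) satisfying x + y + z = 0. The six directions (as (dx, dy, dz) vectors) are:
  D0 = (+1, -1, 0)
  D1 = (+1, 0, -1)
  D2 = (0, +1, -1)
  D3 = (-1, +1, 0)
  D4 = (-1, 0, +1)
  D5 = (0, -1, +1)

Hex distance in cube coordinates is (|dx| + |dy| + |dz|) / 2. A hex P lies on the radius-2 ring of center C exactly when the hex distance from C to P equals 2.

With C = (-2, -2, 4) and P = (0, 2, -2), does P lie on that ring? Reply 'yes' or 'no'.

Answer: no

Derivation:
|px - cx| = |0 - (-2)| = 2
|py - cy| = |2 - (-2)| = 4
|pz - cz| = |-2 - 4| = 6
distance = (2+4+6)/2 = 12/2 = 6
radius = 2; distance != radius -> no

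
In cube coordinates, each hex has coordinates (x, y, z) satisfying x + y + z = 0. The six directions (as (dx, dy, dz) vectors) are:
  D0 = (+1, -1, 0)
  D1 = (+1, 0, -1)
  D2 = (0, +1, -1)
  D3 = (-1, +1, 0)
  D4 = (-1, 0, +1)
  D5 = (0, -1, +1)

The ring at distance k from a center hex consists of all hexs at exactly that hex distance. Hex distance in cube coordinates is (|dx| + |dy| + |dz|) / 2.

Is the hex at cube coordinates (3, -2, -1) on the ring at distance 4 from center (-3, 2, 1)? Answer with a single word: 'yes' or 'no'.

|px - cx| = |3 - (-3)| = 6
|py - cy| = |-2 - 2| = 4
|pz - cz| = |-1 - 1| = 2
distance = (6+4+2)/2 = 12/2 = 6
radius = 4; distance != radius -> no

Answer: no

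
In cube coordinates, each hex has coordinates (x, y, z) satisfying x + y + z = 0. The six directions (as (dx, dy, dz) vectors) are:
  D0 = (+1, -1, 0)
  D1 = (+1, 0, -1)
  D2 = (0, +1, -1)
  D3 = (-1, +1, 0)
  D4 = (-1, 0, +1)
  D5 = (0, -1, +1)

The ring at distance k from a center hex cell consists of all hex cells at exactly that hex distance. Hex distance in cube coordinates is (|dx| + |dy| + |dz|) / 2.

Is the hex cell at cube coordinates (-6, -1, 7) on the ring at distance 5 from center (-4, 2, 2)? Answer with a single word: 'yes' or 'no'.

Answer: yes

Derivation:
|px - cx| = |-6 - (-4)| = 2
|py - cy| = |-1 - 2| = 3
|pz - cz| = |7 - 2| = 5
distance = (2+3+5)/2 = 10/2 = 5
radius = 5; distance == radius -> yes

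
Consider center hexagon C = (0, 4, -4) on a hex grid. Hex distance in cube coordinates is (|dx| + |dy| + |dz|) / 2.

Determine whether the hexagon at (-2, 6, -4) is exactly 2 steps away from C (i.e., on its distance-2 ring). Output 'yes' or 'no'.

|px - cx| = |-2 - 0| = 2
|py - cy| = |6 - 4| = 2
|pz - cz| = |-4 - (-4)| = 0
distance = (2+2+0)/2 = 4/2 = 2
radius = 2; distance == radius -> yes

Answer: yes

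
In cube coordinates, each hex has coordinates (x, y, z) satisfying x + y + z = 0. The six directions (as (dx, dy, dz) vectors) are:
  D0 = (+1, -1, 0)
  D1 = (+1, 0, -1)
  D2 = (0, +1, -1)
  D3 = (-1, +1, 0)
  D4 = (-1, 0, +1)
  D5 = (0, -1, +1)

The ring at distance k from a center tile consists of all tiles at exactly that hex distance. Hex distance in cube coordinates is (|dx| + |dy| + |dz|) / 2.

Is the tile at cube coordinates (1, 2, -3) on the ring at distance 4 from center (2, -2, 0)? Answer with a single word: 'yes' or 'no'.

|px - cx| = |1 - 2| = 1
|py - cy| = |2 - (-2)| = 4
|pz - cz| = |-3 - 0| = 3
distance = (1+4+3)/2 = 8/2 = 4
radius = 4; distance == radius -> yes

Answer: yes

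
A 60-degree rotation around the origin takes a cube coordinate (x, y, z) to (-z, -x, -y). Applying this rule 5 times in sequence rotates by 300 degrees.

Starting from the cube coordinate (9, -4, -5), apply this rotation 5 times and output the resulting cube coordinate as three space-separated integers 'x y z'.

Answer: 4 5 -9

Derivation:
Start: (9, -4, -5)
Step 1: (9, -4, -5) -> (-(-5), -(9), -(-4)) = (5, -9, 4)
Step 2: (5, -9, 4) -> (-(4), -(5), -(-9)) = (-4, -5, 9)
Step 3: (-4, -5, 9) -> (-(9), -(-4), -(-5)) = (-9, 4, 5)
Step 4: (-9, 4, 5) -> (-(5), -(-9), -(4)) = (-5, 9, -4)
Step 5: (-5, 9, -4) -> (-(-4), -(-5), -(9)) = (4, 5, -9)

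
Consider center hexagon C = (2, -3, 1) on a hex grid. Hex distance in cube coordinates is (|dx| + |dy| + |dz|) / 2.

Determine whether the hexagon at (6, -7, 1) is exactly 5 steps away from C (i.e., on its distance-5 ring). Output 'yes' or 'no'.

Answer: no

Derivation:
|px - cx| = |6 - 2| = 4
|py - cy| = |-7 - (-3)| = 4
|pz - cz| = |1 - 1| = 0
distance = (4+4+0)/2 = 8/2 = 4
radius = 5; distance != radius -> no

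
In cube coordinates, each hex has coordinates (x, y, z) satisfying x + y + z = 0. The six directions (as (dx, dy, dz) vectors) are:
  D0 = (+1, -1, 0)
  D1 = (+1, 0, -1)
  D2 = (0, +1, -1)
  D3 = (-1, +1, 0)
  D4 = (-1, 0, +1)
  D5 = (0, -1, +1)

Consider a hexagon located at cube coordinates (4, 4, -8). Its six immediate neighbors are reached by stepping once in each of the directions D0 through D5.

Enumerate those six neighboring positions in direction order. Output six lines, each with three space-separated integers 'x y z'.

Answer: 5 3 -8
5 4 -9
4 5 -9
3 5 -8
3 4 -7
4 3 -7

Derivation:
Center: (4, 4, -8). Add each direction:
  D0: (4, 4, -8) + (1, -1, 0) = (5, 3, -8)
  D1: (4, 4, -8) + (1, 0, -1) = (5, 4, -9)
  D2: (4, 4, -8) + (0, 1, -1) = (4, 5, -9)
  D3: (4, 4, -8) + (-1, 1, 0) = (3, 5, -8)
  D4: (4, 4, -8) + (-1, 0, 1) = (3, 4, -7)
  D5: (4, 4, -8) + (0, -1, 1) = (4, 3, -7)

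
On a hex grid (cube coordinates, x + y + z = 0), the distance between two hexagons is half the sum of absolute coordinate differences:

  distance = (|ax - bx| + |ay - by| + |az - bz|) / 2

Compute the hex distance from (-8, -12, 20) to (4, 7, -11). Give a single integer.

Answer: 31

Derivation:
|ax - bx| = |-8 - 4| = 12
|ay - by| = |-12 - 7| = 19
|az - bz| = |20 - (-11)| = 31
distance = (12 + 19 + 31) / 2 = 62 / 2 = 31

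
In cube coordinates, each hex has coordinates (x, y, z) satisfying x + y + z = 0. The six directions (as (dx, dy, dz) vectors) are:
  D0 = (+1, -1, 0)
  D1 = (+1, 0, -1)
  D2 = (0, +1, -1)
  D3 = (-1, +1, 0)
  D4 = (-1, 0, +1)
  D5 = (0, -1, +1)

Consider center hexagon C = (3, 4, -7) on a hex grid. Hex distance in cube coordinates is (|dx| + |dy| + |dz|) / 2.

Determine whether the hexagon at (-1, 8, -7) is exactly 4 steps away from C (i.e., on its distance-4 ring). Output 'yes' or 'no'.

|px - cx| = |-1 - 3| = 4
|py - cy| = |8 - 4| = 4
|pz - cz| = |-7 - (-7)| = 0
distance = (4+4+0)/2 = 8/2 = 4
radius = 4; distance == radius -> yes

Answer: yes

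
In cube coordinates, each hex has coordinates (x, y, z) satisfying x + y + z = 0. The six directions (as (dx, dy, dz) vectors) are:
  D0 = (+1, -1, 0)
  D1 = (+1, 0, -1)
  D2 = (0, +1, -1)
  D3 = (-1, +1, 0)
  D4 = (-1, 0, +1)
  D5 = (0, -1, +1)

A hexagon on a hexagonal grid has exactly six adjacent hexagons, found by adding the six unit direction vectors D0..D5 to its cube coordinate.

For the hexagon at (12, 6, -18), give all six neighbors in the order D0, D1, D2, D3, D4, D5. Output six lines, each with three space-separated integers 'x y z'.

Center: (12, 6, -18). Add each direction:
  D0: (12, 6, -18) + (1, -1, 0) = (13, 5, -18)
  D1: (12, 6, -18) + (1, 0, -1) = (13, 6, -19)
  D2: (12, 6, -18) + (0, 1, -1) = (12, 7, -19)
  D3: (12, 6, -18) + (-1, 1, 0) = (11, 7, -18)
  D4: (12, 6, -18) + (-1, 0, 1) = (11, 6, -17)
  D5: (12, 6, -18) + (0, -1, 1) = (12, 5, -17)

Answer: 13 5 -18
13 6 -19
12 7 -19
11 7 -18
11 6 -17
12 5 -17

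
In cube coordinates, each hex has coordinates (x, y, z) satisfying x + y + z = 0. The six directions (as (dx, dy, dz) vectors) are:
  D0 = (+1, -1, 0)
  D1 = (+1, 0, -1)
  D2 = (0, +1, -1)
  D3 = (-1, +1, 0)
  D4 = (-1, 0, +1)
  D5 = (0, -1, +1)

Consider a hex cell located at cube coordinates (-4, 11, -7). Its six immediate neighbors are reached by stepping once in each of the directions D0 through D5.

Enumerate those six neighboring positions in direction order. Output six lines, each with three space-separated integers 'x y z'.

Center: (-4, 11, -7). Add each direction:
  D0: (-4, 11, -7) + (1, -1, 0) = (-3, 10, -7)
  D1: (-4, 11, -7) + (1, 0, -1) = (-3, 11, -8)
  D2: (-4, 11, -7) + (0, 1, -1) = (-4, 12, -8)
  D3: (-4, 11, -7) + (-1, 1, 0) = (-5, 12, -7)
  D4: (-4, 11, -7) + (-1, 0, 1) = (-5, 11, -6)
  D5: (-4, 11, -7) + (0, -1, 1) = (-4, 10, -6)

Answer: -3 10 -7
-3 11 -8
-4 12 -8
-5 12 -7
-5 11 -6
-4 10 -6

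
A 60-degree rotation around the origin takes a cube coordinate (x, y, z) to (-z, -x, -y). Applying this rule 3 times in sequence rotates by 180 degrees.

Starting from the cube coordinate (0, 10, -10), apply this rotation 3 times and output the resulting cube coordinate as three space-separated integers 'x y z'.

Start: (0, 10, -10)
Step 1: (0, 10, -10) -> (-(-10), -(0), -(10)) = (10, 0, -10)
Step 2: (10, 0, -10) -> (-(-10), -(10), -(0)) = (10, -10, 0)
Step 3: (10, -10, 0) -> (-(0), -(10), -(-10)) = (0, -10, 10)

Answer: 0 -10 10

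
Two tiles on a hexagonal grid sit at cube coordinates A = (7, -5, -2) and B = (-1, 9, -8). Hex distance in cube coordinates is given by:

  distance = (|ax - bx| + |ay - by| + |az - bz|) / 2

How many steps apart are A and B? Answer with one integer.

Answer: 14

Derivation:
|ax - bx| = |7 - (-1)| = 8
|ay - by| = |-5 - 9| = 14
|az - bz| = |-2 - (-8)| = 6
distance = (8 + 14 + 6) / 2 = 28 / 2 = 14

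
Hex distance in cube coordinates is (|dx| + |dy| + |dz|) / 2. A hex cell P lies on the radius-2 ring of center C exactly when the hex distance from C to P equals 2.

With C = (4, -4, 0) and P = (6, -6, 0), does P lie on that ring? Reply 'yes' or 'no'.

|px - cx| = |6 - 4| = 2
|py - cy| = |-6 - (-4)| = 2
|pz - cz| = |0 - 0| = 0
distance = (2+2+0)/2 = 4/2 = 2
radius = 2; distance == radius -> yes

Answer: yes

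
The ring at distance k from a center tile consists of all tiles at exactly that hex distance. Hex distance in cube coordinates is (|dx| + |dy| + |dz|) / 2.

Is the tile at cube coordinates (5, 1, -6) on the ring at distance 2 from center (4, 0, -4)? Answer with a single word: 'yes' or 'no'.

|px - cx| = |5 - 4| = 1
|py - cy| = |1 - 0| = 1
|pz - cz| = |-6 - (-4)| = 2
distance = (1+1+2)/2 = 4/2 = 2
radius = 2; distance == radius -> yes

Answer: yes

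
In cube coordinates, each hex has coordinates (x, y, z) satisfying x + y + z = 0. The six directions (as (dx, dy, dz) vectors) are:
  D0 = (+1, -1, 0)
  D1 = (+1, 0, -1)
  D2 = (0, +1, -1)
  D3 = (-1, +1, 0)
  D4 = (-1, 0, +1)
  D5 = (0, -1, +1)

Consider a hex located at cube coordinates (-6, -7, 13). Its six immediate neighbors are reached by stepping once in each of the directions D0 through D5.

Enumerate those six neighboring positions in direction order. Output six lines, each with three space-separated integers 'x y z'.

Center: (-6, -7, 13). Add each direction:
  D0: (-6, -7, 13) + (1, -1, 0) = (-5, -8, 13)
  D1: (-6, -7, 13) + (1, 0, -1) = (-5, -7, 12)
  D2: (-6, -7, 13) + (0, 1, -1) = (-6, -6, 12)
  D3: (-6, -7, 13) + (-1, 1, 0) = (-7, -6, 13)
  D4: (-6, -7, 13) + (-1, 0, 1) = (-7, -7, 14)
  D5: (-6, -7, 13) + (0, -1, 1) = (-6, -8, 14)

Answer: -5 -8 13
-5 -7 12
-6 -6 12
-7 -6 13
-7 -7 14
-6 -8 14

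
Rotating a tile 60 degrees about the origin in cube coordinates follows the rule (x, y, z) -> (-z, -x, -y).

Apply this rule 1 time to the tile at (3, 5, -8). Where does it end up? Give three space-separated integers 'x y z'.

Answer: 8 -3 -5

Derivation:
Start: (3, 5, -8)
Step 1: (3, 5, -8) -> (-(-8), -(3), -(5)) = (8, -3, -5)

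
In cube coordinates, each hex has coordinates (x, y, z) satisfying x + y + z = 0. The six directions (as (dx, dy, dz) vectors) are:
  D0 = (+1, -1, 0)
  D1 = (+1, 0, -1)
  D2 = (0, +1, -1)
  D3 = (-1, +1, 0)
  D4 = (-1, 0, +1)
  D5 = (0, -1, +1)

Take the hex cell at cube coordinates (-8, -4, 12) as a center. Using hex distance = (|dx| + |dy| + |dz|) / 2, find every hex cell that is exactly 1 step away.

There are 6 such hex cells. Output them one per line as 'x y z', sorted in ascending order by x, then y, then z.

Walk ring at distance 1 from (-8, -4, 12):
Start at center + D4*1 = (-9, -4, 13)
  hex 0: (-9, -4, 13)
  hex 1: (-8, -5, 13)
  hex 2: (-7, -5, 12)
  hex 3: (-7, -4, 11)
  hex 4: (-8, -3, 11)
  hex 5: (-9, -3, 12)
Sorted: 6 hexes.

Answer: -9 -4 13
-9 -3 12
-8 -5 13
-8 -3 11
-7 -5 12
-7 -4 11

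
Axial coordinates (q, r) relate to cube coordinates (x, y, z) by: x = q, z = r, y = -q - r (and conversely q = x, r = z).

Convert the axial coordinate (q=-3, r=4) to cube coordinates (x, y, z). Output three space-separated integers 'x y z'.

x = q = -3
z = r = 4
y = -x - z = -(-3) - (4) = -1

Answer: -3 -1 4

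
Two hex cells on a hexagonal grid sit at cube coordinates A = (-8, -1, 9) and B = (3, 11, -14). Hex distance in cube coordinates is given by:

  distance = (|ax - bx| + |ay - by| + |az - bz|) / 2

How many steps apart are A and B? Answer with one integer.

Answer: 23

Derivation:
|ax - bx| = |-8 - 3| = 11
|ay - by| = |-1 - 11| = 12
|az - bz| = |9 - (-14)| = 23
distance = (11 + 12 + 23) / 2 = 46 / 2 = 23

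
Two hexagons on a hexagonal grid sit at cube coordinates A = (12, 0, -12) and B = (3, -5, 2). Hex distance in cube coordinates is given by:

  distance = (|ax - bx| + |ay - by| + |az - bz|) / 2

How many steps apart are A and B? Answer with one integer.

Answer: 14

Derivation:
|ax - bx| = |12 - 3| = 9
|ay - by| = |0 - (-5)| = 5
|az - bz| = |-12 - 2| = 14
distance = (9 + 5 + 14) / 2 = 28 / 2 = 14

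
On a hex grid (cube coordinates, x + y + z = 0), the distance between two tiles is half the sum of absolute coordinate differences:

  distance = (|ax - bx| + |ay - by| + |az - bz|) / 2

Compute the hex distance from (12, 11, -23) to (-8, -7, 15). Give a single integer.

|ax - bx| = |12 - (-8)| = 20
|ay - by| = |11 - (-7)| = 18
|az - bz| = |-23 - 15| = 38
distance = (20 + 18 + 38) / 2 = 76 / 2 = 38

Answer: 38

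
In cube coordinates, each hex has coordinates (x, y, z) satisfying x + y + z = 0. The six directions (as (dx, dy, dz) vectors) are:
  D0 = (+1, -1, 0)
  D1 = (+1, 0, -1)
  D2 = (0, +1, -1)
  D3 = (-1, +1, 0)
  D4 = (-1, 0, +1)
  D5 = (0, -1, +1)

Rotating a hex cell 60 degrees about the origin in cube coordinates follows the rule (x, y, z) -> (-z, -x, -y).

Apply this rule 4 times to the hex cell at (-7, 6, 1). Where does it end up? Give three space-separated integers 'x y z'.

Start: (-7, 6, 1)
Step 1: (-7, 6, 1) -> (-(1), -(-7), -(6)) = (-1, 7, -6)
Step 2: (-1, 7, -6) -> (-(-6), -(-1), -(7)) = (6, 1, -7)
Step 3: (6, 1, -7) -> (-(-7), -(6), -(1)) = (7, -6, -1)
Step 4: (7, -6, -1) -> (-(-1), -(7), -(-6)) = (1, -7, 6)

Answer: 1 -7 6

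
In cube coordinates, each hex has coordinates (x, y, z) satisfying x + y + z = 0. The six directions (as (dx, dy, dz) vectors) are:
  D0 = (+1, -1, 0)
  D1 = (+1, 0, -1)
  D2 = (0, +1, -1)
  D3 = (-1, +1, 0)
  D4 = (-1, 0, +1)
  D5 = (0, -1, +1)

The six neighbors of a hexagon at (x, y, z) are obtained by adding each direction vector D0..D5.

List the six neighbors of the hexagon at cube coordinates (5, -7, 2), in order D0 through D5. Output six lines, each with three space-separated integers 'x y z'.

Center: (5, -7, 2). Add each direction:
  D0: (5, -7, 2) + (1, -1, 0) = (6, -8, 2)
  D1: (5, -7, 2) + (1, 0, -1) = (6, -7, 1)
  D2: (5, -7, 2) + (0, 1, -1) = (5, -6, 1)
  D3: (5, -7, 2) + (-1, 1, 0) = (4, -6, 2)
  D4: (5, -7, 2) + (-1, 0, 1) = (4, -7, 3)
  D5: (5, -7, 2) + (0, -1, 1) = (5, -8, 3)

Answer: 6 -8 2
6 -7 1
5 -6 1
4 -6 2
4 -7 3
5 -8 3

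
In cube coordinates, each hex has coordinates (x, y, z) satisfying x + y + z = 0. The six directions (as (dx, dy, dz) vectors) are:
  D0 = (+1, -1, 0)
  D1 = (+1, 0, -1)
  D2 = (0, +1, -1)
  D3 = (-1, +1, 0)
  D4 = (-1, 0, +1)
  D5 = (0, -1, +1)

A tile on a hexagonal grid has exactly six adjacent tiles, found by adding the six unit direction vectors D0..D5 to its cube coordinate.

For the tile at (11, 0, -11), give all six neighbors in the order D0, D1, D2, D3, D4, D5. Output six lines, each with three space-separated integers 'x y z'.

Center: (11, 0, -11). Add each direction:
  D0: (11, 0, -11) + (1, -1, 0) = (12, -1, -11)
  D1: (11, 0, -11) + (1, 0, -1) = (12, 0, -12)
  D2: (11, 0, -11) + (0, 1, -1) = (11, 1, -12)
  D3: (11, 0, -11) + (-1, 1, 0) = (10, 1, -11)
  D4: (11, 0, -11) + (-1, 0, 1) = (10, 0, -10)
  D5: (11, 0, -11) + (0, -1, 1) = (11, -1, -10)

Answer: 12 -1 -11
12 0 -12
11 1 -12
10 1 -11
10 0 -10
11 -1 -10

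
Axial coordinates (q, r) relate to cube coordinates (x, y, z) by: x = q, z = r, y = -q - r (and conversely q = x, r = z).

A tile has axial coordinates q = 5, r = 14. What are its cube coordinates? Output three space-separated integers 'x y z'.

Answer: 5 -19 14

Derivation:
x = q = 5
z = r = 14
y = -x - z = -(5) - (14) = -19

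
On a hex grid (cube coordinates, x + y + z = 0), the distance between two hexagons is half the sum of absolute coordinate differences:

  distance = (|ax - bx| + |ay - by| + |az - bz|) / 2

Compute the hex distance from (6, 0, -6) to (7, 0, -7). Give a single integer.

Answer: 1

Derivation:
|ax - bx| = |6 - 7| = 1
|ay - by| = |0 - 0| = 0
|az - bz| = |-6 - (-7)| = 1
distance = (1 + 0 + 1) / 2 = 2 / 2 = 1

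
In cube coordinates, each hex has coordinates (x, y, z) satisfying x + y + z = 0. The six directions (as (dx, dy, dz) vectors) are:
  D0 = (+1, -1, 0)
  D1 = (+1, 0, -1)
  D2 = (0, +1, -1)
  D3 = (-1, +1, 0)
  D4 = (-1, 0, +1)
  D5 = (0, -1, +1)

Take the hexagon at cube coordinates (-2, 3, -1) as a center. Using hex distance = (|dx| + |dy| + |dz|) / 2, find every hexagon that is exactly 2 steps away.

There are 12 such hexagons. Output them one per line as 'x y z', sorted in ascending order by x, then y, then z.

Answer: -4 3 1
-4 4 0
-4 5 -1
-3 2 1
-3 5 -2
-2 1 1
-2 5 -3
-1 1 0
-1 4 -3
0 1 -1
0 2 -2
0 3 -3

Derivation:
Walk ring at distance 2 from (-2, 3, -1):
Start at center + D4*2 = (-4, 3, 1)
  hex 0: (-4, 3, 1)
  hex 1: (-3, 2, 1)
  hex 2: (-2, 1, 1)
  hex 3: (-1, 1, 0)
  hex 4: (0, 1, -1)
  hex 5: (0, 2, -2)
  hex 6: (0, 3, -3)
  hex 7: (-1, 4, -3)
  hex 8: (-2, 5, -3)
  hex 9: (-3, 5, -2)
  hex 10: (-4, 5, -1)
  hex 11: (-4, 4, 0)
Sorted: 12 hexes.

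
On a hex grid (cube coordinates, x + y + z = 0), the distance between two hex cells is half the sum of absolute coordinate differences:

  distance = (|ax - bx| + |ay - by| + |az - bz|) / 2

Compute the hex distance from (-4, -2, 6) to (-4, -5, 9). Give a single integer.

|ax - bx| = |-4 - (-4)| = 0
|ay - by| = |-2 - (-5)| = 3
|az - bz| = |6 - 9| = 3
distance = (0 + 3 + 3) / 2 = 6 / 2 = 3

Answer: 3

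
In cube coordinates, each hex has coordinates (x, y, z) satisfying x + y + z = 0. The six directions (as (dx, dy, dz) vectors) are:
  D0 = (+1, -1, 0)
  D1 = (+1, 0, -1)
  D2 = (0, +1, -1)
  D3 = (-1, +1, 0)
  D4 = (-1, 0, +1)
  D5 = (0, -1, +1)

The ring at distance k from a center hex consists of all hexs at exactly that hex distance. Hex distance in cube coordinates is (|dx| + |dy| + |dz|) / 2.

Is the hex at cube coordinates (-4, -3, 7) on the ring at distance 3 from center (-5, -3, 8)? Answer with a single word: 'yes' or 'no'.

Answer: no

Derivation:
|px - cx| = |-4 - (-5)| = 1
|py - cy| = |-3 - (-3)| = 0
|pz - cz| = |7 - 8| = 1
distance = (1+0+1)/2 = 2/2 = 1
radius = 3; distance != radius -> no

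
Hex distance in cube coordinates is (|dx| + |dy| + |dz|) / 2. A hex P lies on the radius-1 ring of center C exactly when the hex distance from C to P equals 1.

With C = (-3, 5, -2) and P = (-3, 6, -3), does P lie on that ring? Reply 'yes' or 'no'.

|px - cx| = |-3 - (-3)| = 0
|py - cy| = |6 - 5| = 1
|pz - cz| = |-3 - (-2)| = 1
distance = (0+1+1)/2 = 2/2 = 1
radius = 1; distance == radius -> yes

Answer: yes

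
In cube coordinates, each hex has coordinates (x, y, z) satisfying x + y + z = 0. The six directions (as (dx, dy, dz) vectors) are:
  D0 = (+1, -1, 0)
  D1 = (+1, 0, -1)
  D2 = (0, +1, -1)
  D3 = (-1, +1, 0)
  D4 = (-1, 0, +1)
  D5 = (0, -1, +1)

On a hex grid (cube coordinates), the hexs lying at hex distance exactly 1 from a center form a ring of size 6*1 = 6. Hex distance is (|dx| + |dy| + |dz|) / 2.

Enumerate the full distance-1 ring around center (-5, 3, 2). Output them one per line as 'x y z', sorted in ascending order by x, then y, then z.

Answer: -6 3 3
-6 4 2
-5 2 3
-5 4 1
-4 2 2
-4 3 1

Derivation:
Walk ring at distance 1 from (-5, 3, 2):
Start at center + D4*1 = (-6, 3, 3)
  hex 0: (-6, 3, 3)
  hex 1: (-5, 2, 3)
  hex 2: (-4, 2, 2)
  hex 3: (-4, 3, 1)
  hex 4: (-5, 4, 1)
  hex 5: (-6, 4, 2)
Sorted: 6 hexes.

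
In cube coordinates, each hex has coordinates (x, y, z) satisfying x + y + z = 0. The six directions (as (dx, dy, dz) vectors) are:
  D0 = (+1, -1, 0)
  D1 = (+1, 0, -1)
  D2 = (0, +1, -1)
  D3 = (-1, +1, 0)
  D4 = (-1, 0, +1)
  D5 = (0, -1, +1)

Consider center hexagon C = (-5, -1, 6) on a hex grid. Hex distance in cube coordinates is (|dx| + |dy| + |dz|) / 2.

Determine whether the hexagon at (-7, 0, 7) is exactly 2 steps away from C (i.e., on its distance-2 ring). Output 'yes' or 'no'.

|px - cx| = |-7 - (-5)| = 2
|py - cy| = |0 - (-1)| = 1
|pz - cz| = |7 - 6| = 1
distance = (2+1+1)/2 = 4/2 = 2
radius = 2; distance == radius -> yes

Answer: yes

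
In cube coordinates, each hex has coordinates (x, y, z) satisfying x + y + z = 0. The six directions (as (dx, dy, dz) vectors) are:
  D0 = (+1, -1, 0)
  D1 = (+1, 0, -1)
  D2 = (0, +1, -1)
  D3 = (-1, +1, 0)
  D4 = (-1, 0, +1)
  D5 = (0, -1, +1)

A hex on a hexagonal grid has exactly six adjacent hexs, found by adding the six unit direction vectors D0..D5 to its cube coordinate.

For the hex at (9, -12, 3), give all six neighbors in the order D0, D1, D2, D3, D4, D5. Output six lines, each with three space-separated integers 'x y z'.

Center: (9, -12, 3). Add each direction:
  D0: (9, -12, 3) + (1, -1, 0) = (10, -13, 3)
  D1: (9, -12, 3) + (1, 0, -1) = (10, -12, 2)
  D2: (9, -12, 3) + (0, 1, -1) = (9, -11, 2)
  D3: (9, -12, 3) + (-1, 1, 0) = (8, -11, 3)
  D4: (9, -12, 3) + (-1, 0, 1) = (8, -12, 4)
  D5: (9, -12, 3) + (0, -1, 1) = (9, -13, 4)

Answer: 10 -13 3
10 -12 2
9 -11 2
8 -11 3
8 -12 4
9 -13 4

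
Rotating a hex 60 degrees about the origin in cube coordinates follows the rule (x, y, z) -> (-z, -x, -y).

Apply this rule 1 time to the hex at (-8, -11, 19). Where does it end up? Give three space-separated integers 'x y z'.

Start: (-8, -11, 19)
Step 1: (-8, -11, 19) -> (-(19), -(-8), -(-11)) = (-19, 8, 11)

Answer: -19 8 11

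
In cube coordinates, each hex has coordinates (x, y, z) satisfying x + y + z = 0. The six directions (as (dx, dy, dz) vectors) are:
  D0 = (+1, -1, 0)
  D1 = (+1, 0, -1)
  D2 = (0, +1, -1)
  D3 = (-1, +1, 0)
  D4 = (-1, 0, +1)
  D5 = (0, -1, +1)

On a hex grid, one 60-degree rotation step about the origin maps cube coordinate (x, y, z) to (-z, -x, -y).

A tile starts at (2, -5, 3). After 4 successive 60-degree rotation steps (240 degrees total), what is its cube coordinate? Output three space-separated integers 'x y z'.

Start: (2, -5, 3)
Step 1: (2, -5, 3) -> (-(3), -(2), -(-5)) = (-3, -2, 5)
Step 2: (-3, -2, 5) -> (-(5), -(-3), -(-2)) = (-5, 3, 2)
Step 3: (-5, 3, 2) -> (-(2), -(-5), -(3)) = (-2, 5, -3)
Step 4: (-2, 5, -3) -> (-(-3), -(-2), -(5)) = (3, 2, -5)

Answer: 3 2 -5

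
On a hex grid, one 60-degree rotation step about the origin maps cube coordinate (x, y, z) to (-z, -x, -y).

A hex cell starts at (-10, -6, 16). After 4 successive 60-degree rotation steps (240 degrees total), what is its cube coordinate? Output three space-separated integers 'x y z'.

Answer: 16 -10 -6

Derivation:
Start: (-10, -6, 16)
Step 1: (-10, -6, 16) -> (-(16), -(-10), -(-6)) = (-16, 10, 6)
Step 2: (-16, 10, 6) -> (-(6), -(-16), -(10)) = (-6, 16, -10)
Step 3: (-6, 16, -10) -> (-(-10), -(-6), -(16)) = (10, 6, -16)
Step 4: (10, 6, -16) -> (-(-16), -(10), -(6)) = (16, -10, -6)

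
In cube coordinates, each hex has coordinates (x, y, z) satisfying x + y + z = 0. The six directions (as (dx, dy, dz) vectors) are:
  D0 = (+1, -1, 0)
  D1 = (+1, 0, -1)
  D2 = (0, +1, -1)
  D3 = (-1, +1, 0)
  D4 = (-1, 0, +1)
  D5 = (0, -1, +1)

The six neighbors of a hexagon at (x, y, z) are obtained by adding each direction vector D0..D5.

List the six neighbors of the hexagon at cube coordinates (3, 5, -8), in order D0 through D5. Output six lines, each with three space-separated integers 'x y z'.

Answer: 4 4 -8
4 5 -9
3 6 -9
2 6 -8
2 5 -7
3 4 -7

Derivation:
Center: (3, 5, -8). Add each direction:
  D0: (3, 5, -8) + (1, -1, 0) = (4, 4, -8)
  D1: (3, 5, -8) + (1, 0, -1) = (4, 5, -9)
  D2: (3, 5, -8) + (0, 1, -1) = (3, 6, -9)
  D3: (3, 5, -8) + (-1, 1, 0) = (2, 6, -8)
  D4: (3, 5, -8) + (-1, 0, 1) = (2, 5, -7)
  D5: (3, 5, -8) + (0, -1, 1) = (3, 4, -7)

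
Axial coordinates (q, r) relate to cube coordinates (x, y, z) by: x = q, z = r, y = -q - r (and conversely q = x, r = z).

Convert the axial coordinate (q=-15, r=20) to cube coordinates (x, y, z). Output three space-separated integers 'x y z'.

Answer: -15 -5 20

Derivation:
x = q = -15
z = r = 20
y = -x - z = -(-15) - (20) = -5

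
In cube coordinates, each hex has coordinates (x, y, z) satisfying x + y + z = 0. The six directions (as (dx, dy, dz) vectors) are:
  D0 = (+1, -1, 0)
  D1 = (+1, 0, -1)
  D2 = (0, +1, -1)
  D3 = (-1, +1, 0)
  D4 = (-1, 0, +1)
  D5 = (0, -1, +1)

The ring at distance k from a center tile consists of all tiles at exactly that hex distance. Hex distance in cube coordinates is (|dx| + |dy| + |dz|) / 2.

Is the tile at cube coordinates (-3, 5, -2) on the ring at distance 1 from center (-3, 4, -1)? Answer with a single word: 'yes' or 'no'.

Answer: yes

Derivation:
|px - cx| = |-3 - (-3)| = 0
|py - cy| = |5 - 4| = 1
|pz - cz| = |-2 - (-1)| = 1
distance = (0+1+1)/2 = 2/2 = 1
radius = 1; distance == radius -> yes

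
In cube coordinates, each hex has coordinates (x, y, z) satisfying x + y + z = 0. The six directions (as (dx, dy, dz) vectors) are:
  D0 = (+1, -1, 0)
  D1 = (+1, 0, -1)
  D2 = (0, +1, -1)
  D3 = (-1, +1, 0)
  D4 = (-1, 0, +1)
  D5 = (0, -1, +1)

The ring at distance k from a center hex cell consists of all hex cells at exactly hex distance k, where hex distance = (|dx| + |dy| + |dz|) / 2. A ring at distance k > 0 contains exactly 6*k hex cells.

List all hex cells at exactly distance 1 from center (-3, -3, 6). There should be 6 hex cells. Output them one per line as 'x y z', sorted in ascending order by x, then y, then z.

Answer: -4 -3 7
-4 -2 6
-3 -4 7
-3 -2 5
-2 -4 6
-2 -3 5

Derivation:
Walk ring at distance 1 from (-3, -3, 6):
Start at center + D4*1 = (-4, -3, 7)
  hex 0: (-4, -3, 7)
  hex 1: (-3, -4, 7)
  hex 2: (-2, -4, 6)
  hex 3: (-2, -3, 5)
  hex 4: (-3, -2, 5)
  hex 5: (-4, -2, 6)
Sorted: 6 hexes.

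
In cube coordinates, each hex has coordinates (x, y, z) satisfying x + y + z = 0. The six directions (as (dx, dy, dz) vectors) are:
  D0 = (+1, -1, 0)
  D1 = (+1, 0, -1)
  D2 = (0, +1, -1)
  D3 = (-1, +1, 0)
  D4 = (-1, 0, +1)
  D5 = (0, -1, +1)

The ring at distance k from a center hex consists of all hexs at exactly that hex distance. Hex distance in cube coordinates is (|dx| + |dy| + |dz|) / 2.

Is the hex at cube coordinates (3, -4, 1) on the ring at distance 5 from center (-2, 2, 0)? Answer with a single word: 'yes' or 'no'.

Answer: no

Derivation:
|px - cx| = |3 - (-2)| = 5
|py - cy| = |-4 - 2| = 6
|pz - cz| = |1 - 0| = 1
distance = (5+6+1)/2 = 12/2 = 6
radius = 5; distance != radius -> no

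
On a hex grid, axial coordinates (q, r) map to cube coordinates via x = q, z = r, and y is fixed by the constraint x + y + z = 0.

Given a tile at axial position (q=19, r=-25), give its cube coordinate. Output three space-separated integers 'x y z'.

Answer: 19 6 -25

Derivation:
x = q = 19
z = r = -25
y = -x - z = -(19) - (-25) = 6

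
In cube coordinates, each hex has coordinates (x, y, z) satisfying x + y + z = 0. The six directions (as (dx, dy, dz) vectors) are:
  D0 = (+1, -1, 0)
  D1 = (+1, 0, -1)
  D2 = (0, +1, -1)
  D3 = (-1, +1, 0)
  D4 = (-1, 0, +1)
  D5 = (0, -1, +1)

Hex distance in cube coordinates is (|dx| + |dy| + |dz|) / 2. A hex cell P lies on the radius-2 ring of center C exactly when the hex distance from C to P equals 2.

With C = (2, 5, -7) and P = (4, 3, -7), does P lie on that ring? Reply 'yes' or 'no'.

|px - cx| = |4 - 2| = 2
|py - cy| = |3 - 5| = 2
|pz - cz| = |-7 - (-7)| = 0
distance = (2+2+0)/2 = 4/2 = 2
radius = 2; distance == radius -> yes

Answer: yes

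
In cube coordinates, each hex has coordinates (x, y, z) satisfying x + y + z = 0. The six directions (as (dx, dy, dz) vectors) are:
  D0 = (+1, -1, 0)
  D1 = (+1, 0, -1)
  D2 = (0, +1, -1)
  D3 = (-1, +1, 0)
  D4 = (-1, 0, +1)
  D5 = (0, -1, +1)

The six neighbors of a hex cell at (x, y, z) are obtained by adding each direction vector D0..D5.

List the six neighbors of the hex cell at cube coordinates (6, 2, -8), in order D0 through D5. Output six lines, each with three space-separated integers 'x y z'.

Answer: 7 1 -8
7 2 -9
6 3 -9
5 3 -8
5 2 -7
6 1 -7

Derivation:
Center: (6, 2, -8). Add each direction:
  D0: (6, 2, -8) + (1, -1, 0) = (7, 1, -8)
  D1: (6, 2, -8) + (1, 0, -1) = (7, 2, -9)
  D2: (6, 2, -8) + (0, 1, -1) = (6, 3, -9)
  D3: (6, 2, -8) + (-1, 1, 0) = (5, 3, -8)
  D4: (6, 2, -8) + (-1, 0, 1) = (5, 2, -7)
  D5: (6, 2, -8) + (0, -1, 1) = (6, 1, -7)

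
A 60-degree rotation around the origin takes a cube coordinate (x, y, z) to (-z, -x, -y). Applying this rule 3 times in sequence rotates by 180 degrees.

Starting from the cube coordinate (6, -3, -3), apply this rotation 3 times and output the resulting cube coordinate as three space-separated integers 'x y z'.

Answer: -6 3 3

Derivation:
Start: (6, -3, -3)
Step 1: (6, -3, -3) -> (-(-3), -(6), -(-3)) = (3, -6, 3)
Step 2: (3, -6, 3) -> (-(3), -(3), -(-6)) = (-3, -3, 6)
Step 3: (-3, -3, 6) -> (-(6), -(-3), -(-3)) = (-6, 3, 3)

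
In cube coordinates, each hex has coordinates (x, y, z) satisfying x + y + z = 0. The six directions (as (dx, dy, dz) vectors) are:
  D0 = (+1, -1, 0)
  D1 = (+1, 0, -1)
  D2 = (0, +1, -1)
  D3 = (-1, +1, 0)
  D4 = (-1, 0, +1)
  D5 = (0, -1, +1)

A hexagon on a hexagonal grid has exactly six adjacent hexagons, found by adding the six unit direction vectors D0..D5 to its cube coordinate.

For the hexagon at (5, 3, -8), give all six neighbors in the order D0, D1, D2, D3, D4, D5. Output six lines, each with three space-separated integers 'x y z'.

Answer: 6 2 -8
6 3 -9
5 4 -9
4 4 -8
4 3 -7
5 2 -7

Derivation:
Center: (5, 3, -8). Add each direction:
  D0: (5, 3, -8) + (1, -1, 0) = (6, 2, -8)
  D1: (5, 3, -8) + (1, 0, -1) = (6, 3, -9)
  D2: (5, 3, -8) + (0, 1, -1) = (5, 4, -9)
  D3: (5, 3, -8) + (-1, 1, 0) = (4, 4, -8)
  D4: (5, 3, -8) + (-1, 0, 1) = (4, 3, -7)
  D5: (5, 3, -8) + (0, -1, 1) = (5, 2, -7)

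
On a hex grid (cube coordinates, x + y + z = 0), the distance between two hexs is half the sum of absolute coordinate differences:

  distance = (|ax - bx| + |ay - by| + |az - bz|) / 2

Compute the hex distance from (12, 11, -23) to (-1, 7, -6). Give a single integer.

Answer: 17

Derivation:
|ax - bx| = |12 - (-1)| = 13
|ay - by| = |11 - 7| = 4
|az - bz| = |-23 - (-6)| = 17
distance = (13 + 4 + 17) / 2 = 34 / 2 = 17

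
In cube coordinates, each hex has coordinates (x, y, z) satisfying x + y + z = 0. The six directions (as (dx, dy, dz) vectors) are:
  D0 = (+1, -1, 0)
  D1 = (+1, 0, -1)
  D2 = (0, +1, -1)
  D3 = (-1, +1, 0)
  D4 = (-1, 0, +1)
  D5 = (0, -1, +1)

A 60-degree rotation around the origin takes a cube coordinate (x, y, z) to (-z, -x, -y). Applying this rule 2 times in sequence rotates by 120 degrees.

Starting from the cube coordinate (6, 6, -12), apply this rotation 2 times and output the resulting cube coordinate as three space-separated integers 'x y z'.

Answer: 6 -12 6

Derivation:
Start: (6, 6, -12)
Step 1: (6, 6, -12) -> (-(-12), -(6), -(6)) = (12, -6, -6)
Step 2: (12, -6, -6) -> (-(-6), -(12), -(-6)) = (6, -12, 6)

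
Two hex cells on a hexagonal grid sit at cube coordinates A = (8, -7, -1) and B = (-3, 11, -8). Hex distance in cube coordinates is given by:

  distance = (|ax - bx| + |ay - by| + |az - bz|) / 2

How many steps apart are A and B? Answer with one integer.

|ax - bx| = |8 - (-3)| = 11
|ay - by| = |-7 - 11| = 18
|az - bz| = |-1 - (-8)| = 7
distance = (11 + 18 + 7) / 2 = 36 / 2 = 18

Answer: 18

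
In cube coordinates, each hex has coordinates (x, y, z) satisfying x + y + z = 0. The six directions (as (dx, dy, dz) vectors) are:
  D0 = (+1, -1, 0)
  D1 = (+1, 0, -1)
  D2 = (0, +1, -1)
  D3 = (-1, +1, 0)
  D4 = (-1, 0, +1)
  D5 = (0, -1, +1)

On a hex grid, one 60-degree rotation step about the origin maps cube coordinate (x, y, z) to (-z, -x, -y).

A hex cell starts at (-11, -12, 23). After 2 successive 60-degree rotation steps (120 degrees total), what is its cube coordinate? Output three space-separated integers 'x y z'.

Answer: -12 23 -11

Derivation:
Start: (-11, -12, 23)
Step 1: (-11, -12, 23) -> (-(23), -(-11), -(-12)) = (-23, 11, 12)
Step 2: (-23, 11, 12) -> (-(12), -(-23), -(11)) = (-12, 23, -11)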